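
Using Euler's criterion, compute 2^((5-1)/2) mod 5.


p = 5 is prime and the exponent is (p-1)/2 = 2, so by Euler's criterion 2^2 = (2/5) = +1 or -1 mod 5.
Compute by square-and-multiply:
  2 = 2 (binary 10)
  Repeated squaring mod 5: 2^1 = 2, 2^2 = 4
  2^2 = 4 mod 5
Result 4 = p - 1 = -1 mod 5: 2 is a quadratic non-residue mod 5. As a residue in [0, p-1] the value is 4.
2^2 mod 5 = 4

4


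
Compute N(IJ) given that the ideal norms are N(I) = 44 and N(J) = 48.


N(IJ) = N(I) * N(J)
= 44 * 48
= 2112

2112


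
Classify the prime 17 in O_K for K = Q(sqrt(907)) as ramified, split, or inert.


K = Q(sqrt(907)). Since d mod 4 = 3, disc(K) = 3628.
Check p | disc: 3628 mod 17 = 7.
p does not divide disc. Compute Legendre symbol (d/p):
6^((17-1)/2) mod 17 = -1
(d/p) = -1, so p is inert: (p) stays prime with e=1, f=2, g=1.
Therefore p is inert.

inert


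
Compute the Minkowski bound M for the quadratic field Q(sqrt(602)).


d = 602, d mod 4 = 2, so disc(K) = 4d = 2408; |disc(K)| = 2408
Real quadratic field, so n = 2, s = r2 = 0, r1 = 2
M = (n!/n^n) * (4/pi)^s * sqrt(|disc(K)|) = (2!/2^2) * (4/pi)^0 * sqrt(2408)
= 0.5 * 1.000000 * 49.071377
= 24.5357

24.5357


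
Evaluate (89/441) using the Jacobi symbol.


Compute (89/441) via quadratic reciprocity:
  reciprocity: (89/441) -> +(441/89)
  reduce: (85/89)
  reciprocity: (85/89) -> +(89/85)
  reduce: (4/85)
  pull out 2: (2/85) = -1  (since 85 mod 8 = 5)
  pull out 2: (2/85) = -1  (since 85 mod 8 = 5)
  (1/85) = 1
Product of signs = 1

1


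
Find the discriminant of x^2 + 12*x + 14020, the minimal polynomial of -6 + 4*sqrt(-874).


The element -6 + 4*sqrt(-874) has minimal polynomial:
x^2 + 12*x + 14020
Discriminant = (12)^2 - 4*(14020)
= 144 - 56080
= -55936

-55936


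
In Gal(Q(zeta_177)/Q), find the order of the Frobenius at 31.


The Frobenius at p in Gal(Q(zeta_n)/Q) = (Z/nZ)* is the class of p, so its order is ord_177(31), the smallest k >= 1 with 31^k = 1 mod 177.
n = 177 = 3 * 59, phi(177) = 116; the order divides phi(n).
Divisors of 116: 1, 2, 4, 29, 58, 116
Repeated squaring mod 177: 31^1 = 31, 31^2 = 76, 31^4 = 112, 31^8 = 154, 31^16 = 175, 31^32 = 4, 31^64 = 16
Test divisors in increasing order:
  k=1: 31^1 = 31 mod 177
  k=2: 31^2 = 76 mod 177
  k=4: 31^4 = 112 mod 177
  k=29: 31^29 = 175 * 154 * 112 * 31 = 58 mod 177
  k=58: 31^58 = 4 * 175 * 154 * 76 = 1 mod 177  <- first divisor giving 1
Order = 58

58


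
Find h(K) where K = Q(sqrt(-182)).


K = Q(sqrt(-182)). d mod 4 = 2, so D = disc(K) = 4d = -728
h(K) equals the number of primitive reduced positive-definite forms (a, b, c) = a*x^2 + b*x*y + c*y^2 with b^2 - 4ac = D,
where reduced means |b| <= a <= c, with b >= 0 whenever |b| = a or a = c, and primitive means gcd(a, b, c) = 1.
Reduced forces 3a^2 <= |D| = 728, so 1 <= a <= 15; b must have the parity of D, and c = (b^2 - D)/(4a) must be an integer >= a.
Enumerate a = 1..15, b in [-a, a]:
  a=1: (1, 0, 182)  [1]
  a=2: (2, 0, 91)  [1]
  a=3: (3, -2, 61), (3, 2, 61)  [2]
  a=4..5: none
  a=6: (6, -4, 31), (6, 4, 31)  [2]
  a=7: (7, 0, 26)  [1]
  a=8: none
  a=9: (9, -8, 22), (9, 8, 22)  [2]
  a=10: none
  a=11: (11, -8, 18), (11, 8, 18)  [2]
  a=12: none
  a=13: (13, 0, 14)  [1]
  a=14..15: none
Total reduced forms: 1 + 1 + 2 + 2 + 1 + 2 + 2 + 1 = 12
h = 12

12


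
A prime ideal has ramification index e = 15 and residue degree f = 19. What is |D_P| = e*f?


|D_P| = e * f
= 15 * 19
= 285

285


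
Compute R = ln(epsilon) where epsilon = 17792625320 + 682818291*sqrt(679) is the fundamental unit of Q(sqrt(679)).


epsilon = 17792625320 + 682818291*sqrt(679)
= 3.5585e+10
R = ln(3.5585e+10)
= 24.2952

24.2952


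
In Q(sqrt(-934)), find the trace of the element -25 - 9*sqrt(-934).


Tr(a + b*sqrt(d)) = (a + b*sqrt(d)) + (a - b*sqrt(d)) = 2a
= 2 * (-25)
= -50

-50


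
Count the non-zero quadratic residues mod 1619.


For prime p, the number of non-zero quadratic residues is (p-1)/2.
= (1619-1)/2
= 809

809


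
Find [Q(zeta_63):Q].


The degree equals Euler's totient phi(63).
63 = 3^2 * 7
phi(63) = 36

36


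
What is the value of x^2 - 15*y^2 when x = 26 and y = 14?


x^2 - d*y^2
= 26^2 - 15*14^2
= 676 - 2940
= -2264

-2264


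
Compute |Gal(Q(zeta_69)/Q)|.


|Gal(Q(zeta_69)/Q)| = phi(69)
= 44

44


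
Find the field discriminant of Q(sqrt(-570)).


For K = Q(sqrt(d)) with d squarefree: disc(K) = d if d = 1 mod 4, and disc(K) = 4d if d = 2 or 3 mod 4.
Here d = -570, and d mod 4 = 2.
d = 2 mod 4, not 1 (O_K = Z[sqrt(d)]), so disc(K) = 4d = 4 * (-570) = -2280

-2280


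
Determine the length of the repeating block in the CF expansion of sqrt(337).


Run the CF algorithm for sqrt(337).
a_0 = floor(sqrt(337)) = 18; set m_0=0, q_0=1.
Recurrence: m' = q*a - m,  q' = (d - m'^2)/q,  a' = floor((a_0 + m')/q').
  step 1: m=18, q=13, a=2
  step 2: m=8, q=21, a=1
  step 3: m=13, q=8, a=3
  step 4: m=11, q=27, a=1
  step 5: m=16, q=3, a=11
  step 6: m=17, q=16, a=2
  step 7: m=15, q=7, a=4
  step 8: m=13, q=24, a=1
  step 9: m=11, q=9, a=3
  step 10: m=16, q=9, a=3
  step 11: m=11, q=24, a=1
  step 12: m=13, q=7, a=4
  step 13: m=15, q=16, a=2
  step 14: m=17, q=3, a=11
  step 15: m=16, q=27, a=1
  step 16: m=11, q=8, a=3
  step 17: m=13, q=21, a=1
  step 18: m=8, q=13, a=2
  step 19: m=18, q=1, a=36
a_19 = 2*a_0 = 36, so the period closes here.
sqrt(337) = [18; 2, 1, 3, 1, 11, 2, 4, 1, 3, 3, 1, 4, 2, 11, 1, 3, 1, 2, 36]
Period length = 19

19


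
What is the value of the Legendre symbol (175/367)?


p = 367 is prime, so compute (175/367) with the reciprocity algorithm (Jacobi-symbol steps: pull out 2s via (2/n), flip via reciprocity, reduce):
  reciprocity: (175/367) -> -(367/175)
  reduce: (17/175)
  reciprocity: (17/175) -> +(175/17)
  reduce: (5/17)
  reciprocity: (5/17) -> +(17/5)
  reduce: (2/5)
  pull out 2: (2/5) = -1  (since 5 mod 8 = 5)
  (1/5) = 1
Product of signs = 1
(175/367) = 1

1


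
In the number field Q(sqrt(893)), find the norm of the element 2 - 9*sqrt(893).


N(a + b*sqrt(d)) = a^2 - d*b^2
= (2)^2 - (893)*(-9)^2
= 4 - 72333
= -72329

-72329


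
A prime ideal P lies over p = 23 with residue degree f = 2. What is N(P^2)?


N(P^a) = p^(a*f)
= 23^(2*2)
= 23^4
= 279841

279841


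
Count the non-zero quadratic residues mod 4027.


For prime p, the number of non-zero quadratic residues is (p-1)/2.
= (4027-1)/2
= 2013

2013


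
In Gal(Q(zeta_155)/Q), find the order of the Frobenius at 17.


The Frobenius at p in Gal(Q(zeta_n)/Q) = (Z/nZ)* is the class of p, so its order is ord_155(17), the smallest k >= 1 with 17^k = 1 mod 155.
n = 155 = 5 * 31, phi(155) = 120; the order divides phi(n).
Divisors of 120: 1, 2, 3, 4, 5, 6, 8, 10, 12, 15, 20, 24, 30, 40, 60, 120
Repeated squaring mod 155: 17^1 = 17, 17^2 = 134, 17^4 = 131, 17^8 = 111, 17^16 = 76, 17^32 = 41, 17^64 = 131
Test divisors in increasing order:
  k=1: 17^1 = 17 mod 155
  k=2: 17^2 = 134 mod 155
  k=3: 17^3 = 134 * 17 = 108 mod 155
  k=4: 17^4 = 131 mod 155
  k=5: 17^5 = 131 * 17 = 57 mod 155
  k=6: 17^6 = 131 * 134 = 39 mod 155
  k=8: 17^8 = 111 mod 155
  k=10: 17^10 = 111 * 134 = 149 mod 155
  k=12: 17^12 = 111 * 131 = 126 mod 155
  k=15: 17^15 = 111 * 131 * 134 * 17 = 123 mod 155
  k=20: 17^20 = 76 * 131 = 36 mod 155
  k=24: 17^24 = 76 * 111 = 66 mod 155
  k=30: 17^30 = 76 * 111 * 131 * 134 = 94 mod 155
  k=40: 17^40 = 41 * 111 = 56 mod 155
  k=60: 17^60 = 41 * 76 * 111 * 131 = 1 mod 155  <- first divisor giving 1
Order = 60

60


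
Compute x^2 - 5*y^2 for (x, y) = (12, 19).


x^2 - d*y^2
= 12^2 - 5*19^2
= 144 - 1805
= -1661

-1661


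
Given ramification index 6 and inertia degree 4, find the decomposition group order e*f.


|D_P| = e * f
= 6 * 4
= 24

24


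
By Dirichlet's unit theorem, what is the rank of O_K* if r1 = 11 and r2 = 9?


By Dirichlet's unit theorem:
rank = r1 + r2 - 1
= 11 + 9 - 1
= 19

19


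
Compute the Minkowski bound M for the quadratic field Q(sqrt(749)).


d = 749, d mod 4 = 1, so disc(K) = d = 749; |disc(K)| = 749
Real quadratic field, so n = 2, s = r2 = 0, r1 = 2
M = (n!/n^n) * (4/pi)^s * sqrt(|disc(K)|) = (2!/2^2) * (4/pi)^0 * sqrt(749)
= 0.5 * 1.000000 * 27.367864
= 13.6839

13.6839


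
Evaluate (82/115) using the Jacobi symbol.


Compute (82/115) via quadratic reciprocity:
  pull out 2: (2/115) = -1  (since 115 mod 8 = 3)
  reciprocity: (41/115) -> +(115/41)
  reduce: (33/41)
  reciprocity: (33/41) -> +(41/33)
  reduce: (8/33)
  pull out 2: (2/33) = +1  (since 33 mod 8 = 1)
  pull out 2: (2/33) = +1  (since 33 mod 8 = 1)
  pull out 2: (2/33) = +1  (since 33 mod 8 = 1)
  (1/33) = 1
Product of signs = -1

-1


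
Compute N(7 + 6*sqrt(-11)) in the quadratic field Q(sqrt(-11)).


N(a + b*sqrt(d)) = a^2 - d*b^2
= (7)^2 - (-11)*(6)^2
= 49 + 396
= 445

445


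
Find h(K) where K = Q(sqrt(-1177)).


K = Q(sqrt(-1177)). d mod 4 = 3, so D = disc(K) = 4d = -4708
h(K) equals the number of primitive reduced positive-definite forms (a, b, c) = a*x^2 + b*x*y + c*y^2 with b^2 - 4ac = D,
where reduced means |b| <= a <= c, with b >= 0 whenever |b| = a or a = c, and primitive means gcd(a, b, c) = 1.
Reduced forces 3a^2 <= |D| = 4708, so 1 <= a <= 39; b must have the parity of D, and c = (b^2 - D)/(4a) must be an integer >= a.
Enumerate a = 1..39, b in [-a, a]:
  a=1: (1, 0, 1177)  [1]
  a=2: (2, 2, 589)  [1]
  a=3..10: none
  a=11: (11, 0, 107)  [1]
  a=12..16: none
  a=17: (17, -16, 73), (17, 16, 73)  [2]
  a=18: none
  a=19: (19, -2, 62), (19, 2, 62)  [2]
  a=20..21: none
  a=22: (22, 22, 59)  [1]
  a=23..30: none
  a=31: (31, -2, 38), (31, 2, 38)  [2]
  a=32..33: none
  a=34: (34, -18, 37), (34, 18, 37)  [2]
  a=35..39: none
Total reduced forms: 1 + 1 + 1 + 2 + 2 + 1 + 2 + 2 = 12
h = 12

12


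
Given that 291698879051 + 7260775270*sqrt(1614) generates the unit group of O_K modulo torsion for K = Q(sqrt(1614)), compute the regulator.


epsilon = 291698879051 + 7260775270*sqrt(1614)
= 5.8340e+11
R = ln(5.8340e+11)
= 27.0921

27.0921


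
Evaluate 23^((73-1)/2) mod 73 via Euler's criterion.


p = 73 is prime and the exponent is (p-1)/2 = 36, so by Euler's criterion 23^36 = (23/73) = +1 or -1 mod 73.
Compute by square-and-multiply:
  36 = 32 + 4 (binary 100100)
  Repeated squaring mod 73: 23^1 = 23, 23^2 = 18, 23^4 = 32, 23^8 = 2, 23^16 = 4, 23^32 = 16
  23^36 = 23^32 * 23^4 = 16 * 32 mod 73
    16 * 32 = 512 = 1 mod 73
  23^36 = 1 mod 73
Result 1: 23 is a quadratic residue mod 73.
23^36 mod 73 = 1

1


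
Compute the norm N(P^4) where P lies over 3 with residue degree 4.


N(P^a) = p^(a*f)
= 3^(4*4)
= 3^16
= 43046721

43046721


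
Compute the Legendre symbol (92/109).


p = 109 is prime, so compute (92/109) with the reciprocity algorithm (Jacobi-symbol steps: pull out 2s via (2/n), flip via reciprocity, reduce):
  pull out 2: (2/109) = -1  (since 109 mod 8 = 5)
  pull out 2: (2/109) = -1  (since 109 mod 8 = 5)
  reciprocity: (23/109) -> +(109/23)
  reduce: (17/23)
  reciprocity: (17/23) -> +(23/17)
  reduce: (6/17)
  pull out 2: (2/17) = +1  (since 17 mod 8 = 1)
  reciprocity: (3/17) -> +(17/3)
  reduce: (2/3)
  pull out 2: (2/3) = -1  (since 3 mod 8 = 3)
  (1/3) = 1
Product of signs = -1
(92/109) = -1

-1


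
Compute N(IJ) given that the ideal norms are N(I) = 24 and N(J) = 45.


N(IJ) = N(I) * N(J)
= 24 * 45
= 1080

1080


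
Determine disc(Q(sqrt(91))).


For K = Q(sqrt(d)) with d squarefree: disc(K) = d if d = 1 mod 4, and disc(K) = 4d if d = 2 or 3 mod 4.
Here d = 91, and d mod 4 = 3.
d = 3 mod 4, not 1 (O_K = Z[sqrt(d)]), so disc(K) = 4d = 4 * (91) = 364

364


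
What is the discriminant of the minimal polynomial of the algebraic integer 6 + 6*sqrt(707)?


The element 6 + 6*sqrt(707) has minimal polynomial:
x^2 - 12*x - 25416
Discriminant = (-12)^2 - 4*(-25416)
= 144 + 101664
= 101808

101808


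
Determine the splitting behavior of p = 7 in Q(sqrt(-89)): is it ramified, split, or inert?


K = Q(sqrt(-89)). Since d mod 4 = 3, disc(K) = -356.
Check p | disc: -356 mod 7 = 1.
p does not divide disc. Compute Legendre symbol (d/p):
2^((7-1)/2) mod 7 = 1
(d/p) = 1, so p splits: (p) = P*P' with e=1, f=1, g=2.
Therefore p is split.

split


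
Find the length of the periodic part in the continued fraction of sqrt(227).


Run the CF algorithm for sqrt(227).
a_0 = floor(sqrt(227)) = 15; set m_0=0, q_0=1.
Recurrence: m' = q*a - m,  q' = (d - m'^2)/q,  a' = floor((a_0 + m')/q').
  step 1: m=15, q=2, a=15
  step 2: m=15, q=1, a=30
a_2 = 2*a_0 = 30, so the period closes here.
sqrt(227) = [15; 15, 30]
Period length = 2

2


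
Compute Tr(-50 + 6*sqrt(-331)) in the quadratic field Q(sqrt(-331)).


Tr(a + b*sqrt(d)) = (a + b*sqrt(d)) + (a - b*sqrt(d)) = 2a
= 2 * (-50)
= -100

-100


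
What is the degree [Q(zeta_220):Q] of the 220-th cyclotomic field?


The degree equals Euler's totient phi(220).
220 = 2^2 * 5 * 11
phi(220) = 80

80


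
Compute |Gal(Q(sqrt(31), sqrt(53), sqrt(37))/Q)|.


The 3 square roots of distinct primes are multiplicatively independent over Q,
so [K:Q] = 2^3 and Gal(K/Q) is isomorphic to (Z/2Z)^3.
|Gal| = 2^3 = 8

8


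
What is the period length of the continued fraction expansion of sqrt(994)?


Run the CF algorithm for sqrt(994).
a_0 = floor(sqrt(994)) = 31; set m_0=0, q_0=1.
Recurrence: m' = q*a - m,  q' = (d - m'^2)/q,  a' = floor((a_0 + m')/q').
  step 1: m=31, q=33, a=1
  step 2: m=2, q=30, a=1
  step 3: m=28, q=7, a=8
  step 4: m=28, q=30, a=1
  step 5: m=2, q=33, a=1
  step 6: m=31, q=1, a=62
a_6 = 2*a_0 = 62, so the period closes here.
sqrt(994) = [31; 1, 1, 8, 1, 1, 62]
Period length = 6

6


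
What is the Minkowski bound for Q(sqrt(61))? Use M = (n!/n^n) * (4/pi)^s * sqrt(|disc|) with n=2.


d = 61, d mod 4 = 1, so disc(K) = d = 61; |disc(K)| = 61
Real quadratic field, so n = 2, s = r2 = 0, r1 = 2
M = (n!/n^n) * (4/pi)^s * sqrt(|disc(K)|) = (2!/2^2) * (4/pi)^0 * sqrt(61)
= 0.5 * 1.000000 * 7.810250
= 3.9051

3.9051


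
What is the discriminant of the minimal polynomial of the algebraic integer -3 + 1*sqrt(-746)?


The element -3 + 1*sqrt(-746) has minimal polynomial:
x^2 + 6*x + 755
Discriminant = (6)^2 - 4*(755)
= 36 - 3020
= -2984

-2984


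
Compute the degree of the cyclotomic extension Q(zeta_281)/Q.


The degree equals Euler's totient phi(281).
281 = 281
phi(281) = 280

280


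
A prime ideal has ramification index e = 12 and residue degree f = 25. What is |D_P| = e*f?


|D_P| = e * f
= 12 * 25
= 300

300


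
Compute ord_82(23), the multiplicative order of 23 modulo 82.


We want ord_82(23), the smallest k >= 1 with 23^k = 1 mod 82.
n = 82 = 2 * 41, phi(82) = 40; the order divides phi(n).
Divisors of 40: 1, 2, 4, 5, 8, 10, 20, 40
Repeated squaring mod 82: 23^1 = 23, 23^2 = 37, 23^4 = 57, 23^8 = 51, 23^16 = 59, 23^32 = 37
Test divisors in increasing order:
  k=1: 23^1 = 23 mod 82
  k=2: 23^2 = 37 mod 82
  k=4: 23^4 = 57 mod 82
  k=5: 23^5 = 57 * 23 = 81 mod 82
  k=8: 23^8 = 51 mod 82
  k=10: 23^10 = 51 * 37 = 1 mod 82  <- first divisor giving 1
Order = 10

10


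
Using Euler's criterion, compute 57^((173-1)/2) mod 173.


p = 173 is prime and the exponent is (p-1)/2 = 86, so by Euler's criterion 57^86 = (57/173) = +1 or -1 mod 173.
Compute by square-and-multiply:
  86 = 64 + 16 + 4 + 2 (binary 1010110)
  Repeated squaring mod 173: 57^1 = 57, 57^2 = 135, 57^4 = 60, 57^8 = 140, 57^16 = 51, 57^32 = 6, 57^64 = 36
  57^86 = 57^64 * 57^16 * 57^4 * 57^2 = 36 * 51 * 60 * 135 mod 173
    36 * 51 = 1836 = 106 mod 173
    106 * 60 = 6360 = 132 mod 173
    132 * 135 = 17820 = 1 mod 173
  57^86 = 1 mod 173
Result 1: 57 is a quadratic residue mod 173.
57^86 mod 173 = 1

1


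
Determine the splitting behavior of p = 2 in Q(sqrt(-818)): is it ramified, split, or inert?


K = Q(sqrt(-818)). Since d mod 4 = 2, disc(K) = -3272.
Check p | disc: -3272 mod 2 = 0.
p divides disc, so p ramifies: (p) = P^2 with e=2, f=1, g=1.
Therefore p is ramified.

ramified


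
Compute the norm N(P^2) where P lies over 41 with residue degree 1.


N(P^a) = p^(a*f)
= 41^(2*1)
= 41^2
= 1681

1681


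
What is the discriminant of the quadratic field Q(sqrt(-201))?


For K = Q(sqrt(d)) with d squarefree: disc(K) = d if d = 1 mod 4, and disc(K) = 4d if d = 2 or 3 mod 4.
Here d = -201, and d mod 4 = 3.
d = 3 mod 4, not 1 (O_K = Z[sqrt(d)]), so disc(K) = 4d = 4 * (-201) = -804

-804


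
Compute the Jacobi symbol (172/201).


Compute (172/201) via quadratic reciprocity:
  pull out 2: (2/201) = +1  (since 201 mod 8 = 1)
  pull out 2: (2/201) = +1  (since 201 mod 8 = 1)
  reciprocity: (43/201) -> +(201/43)
  reduce: (29/43)
  reciprocity: (29/43) -> +(43/29)
  reduce: (14/29)
  pull out 2: (2/29) = -1  (since 29 mod 8 = 5)
  reciprocity: (7/29) -> +(29/7)
  reduce: (1/7)
  (1/7) = 1
Product of signs = -1

-1


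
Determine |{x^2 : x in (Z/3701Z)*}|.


For prime p, the number of non-zero quadratic residues is (p-1)/2.
= (3701-1)/2
= 1850

1850


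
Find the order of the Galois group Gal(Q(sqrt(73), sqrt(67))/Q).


The 2 square roots of distinct primes are multiplicatively independent over Q,
so [K:Q] = 2^2 and Gal(K/Q) is isomorphic to (Z/2Z)^2.
|Gal| = 2^2 = 4

4


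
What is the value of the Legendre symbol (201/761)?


p = 761 is prime, so compute (201/761) with the reciprocity algorithm (Jacobi-symbol steps: pull out 2s via (2/n), flip via reciprocity, reduce):
  reciprocity: (201/761) -> +(761/201)
  reduce: (158/201)
  pull out 2: (2/201) = +1  (since 201 mod 8 = 1)
  reciprocity: (79/201) -> +(201/79)
  reduce: (43/79)
  reciprocity: (43/79) -> -(79/43)
  reduce: (36/43)
  pull out 2: (2/43) = -1  (since 43 mod 8 = 3)
  pull out 2: (2/43) = -1  (since 43 mod 8 = 3)
  reciprocity: (9/43) -> +(43/9)
  reduce: (7/9)
  reciprocity: (7/9) -> +(9/7)
  reduce: (2/7)
  pull out 2: (2/7) = +1  (since 7 mod 8 = 7)
  (1/7) = 1
Product of signs = -1
(201/761) = -1

-1


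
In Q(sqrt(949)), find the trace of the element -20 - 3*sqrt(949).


Tr(a + b*sqrt(d)) = (a + b*sqrt(d)) + (a - b*sqrt(d)) = 2a
= 2 * (-20)
= -40

-40


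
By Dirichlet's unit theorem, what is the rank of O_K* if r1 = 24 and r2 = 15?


By Dirichlet's unit theorem:
rank = r1 + r2 - 1
= 24 + 15 - 1
= 38

38


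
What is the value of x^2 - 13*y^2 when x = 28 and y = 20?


x^2 - d*y^2
= 28^2 - 13*20^2
= 784 - 5200
= -4416

-4416


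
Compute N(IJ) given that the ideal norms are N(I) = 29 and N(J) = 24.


N(IJ) = N(I) * N(J)
= 29 * 24
= 696

696


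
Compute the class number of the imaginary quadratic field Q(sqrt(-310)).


K = Q(sqrt(-310)). d mod 4 = 2, so D = disc(K) = 4d = -1240
h(K) equals the number of primitive reduced positive-definite forms (a, b, c) = a*x^2 + b*x*y + c*y^2 with b^2 - 4ac = D,
where reduced means |b| <= a <= c, with b >= 0 whenever |b| = a or a = c, and primitive means gcd(a, b, c) = 1.
Reduced forces 3a^2 <= |D| = 1240, so 1 <= a <= 20; b must have the parity of D, and c = (b^2 - D)/(4a) must be an integer >= a.
Enumerate a = 1..20, b in [-a, a]:
  a=1: (1, 0, 310)  [1]
  a=2: (2, 0, 155)  [1]
  a=3..4: none
  a=5: (5, 0, 62)  [1]
  a=6..9: none
  a=10: (10, 0, 31)  [1]
  a=11: (11, -6, 29), (11, 6, 29)  [2]
  a=12..16: none
  a=17: (17, -16, 22), (17, 16, 22)  [2]
  a=18..20: none
Total reduced forms: 1 + 1 + 1 + 1 + 2 + 2 = 8
h = 8

8


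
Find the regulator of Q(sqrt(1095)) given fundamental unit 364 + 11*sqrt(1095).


epsilon = 364 + 11*sqrt(1095)
= 727.9986
R = ln(727.9986)
= 6.5903

6.5903


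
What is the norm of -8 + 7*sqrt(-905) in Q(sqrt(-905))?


N(a + b*sqrt(d)) = a^2 - d*b^2
= (-8)^2 - (-905)*(7)^2
= 64 + 44345
= 44409

44409


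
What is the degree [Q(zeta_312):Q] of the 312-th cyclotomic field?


The degree equals Euler's totient phi(312).
312 = 2^3 * 3 * 13
phi(312) = 96

96


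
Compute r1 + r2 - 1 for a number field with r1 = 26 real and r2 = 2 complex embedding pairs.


By Dirichlet's unit theorem:
rank = r1 + r2 - 1
= 26 + 2 - 1
= 27

27


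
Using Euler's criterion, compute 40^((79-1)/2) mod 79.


p = 79 is prime and the exponent is (p-1)/2 = 39, so by Euler's criterion 40^39 = (40/79) = +1 or -1 mod 79.
Compute by square-and-multiply:
  39 = 32 + 4 + 2 + 1 (binary 100111)
  Repeated squaring mod 79: 40^1 = 40, 40^2 = 20, 40^4 = 5, 40^8 = 25, 40^16 = 72, 40^32 = 49
  40^39 = 40^32 * 40^4 * 40^2 * 40^1 = 49 * 5 * 20 * 40 mod 79
    49 * 5 = 245 = 8 mod 79
    8 * 20 = 160 = 2 mod 79
    2 * 40 = 80 = 1 mod 79
  40^39 = 1 mod 79
Result 1: 40 is a quadratic residue mod 79.
40^39 mod 79 = 1

1


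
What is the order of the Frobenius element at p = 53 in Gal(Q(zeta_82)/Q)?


The Frobenius at p in Gal(Q(zeta_n)/Q) = (Z/nZ)* is the class of p, so its order is ord_82(53), the smallest k >= 1 with 53^k = 1 mod 82.
n = 82 = 2 * 41, phi(82) = 40; the order divides phi(n).
Divisors of 40: 1, 2, 4, 5, 8, 10, 20, 40
Repeated squaring mod 82: 53^1 = 53, 53^2 = 21, 53^4 = 31, 53^8 = 59, 53^16 = 37, 53^32 = 57
Test divisors in increasing order:
  k=1: 53^1 = 53 mod 82
  k=2: 53^2 = 21 mod 82
  k=4: 53^4 = 31 mod 82
  k=5: 53^5 = 31 * 53 = 3 mod 82
  k=8: 53^8 = 59 mod 82
  k=10: 53^10 = 59 * 21 = 9 mod 82
  k=20: 53^20 = 37 * 31 = 81 mod 82
  k=40: 53^40 = 57 * 59 = 1 mod 82  <- first divisor giving 1
Order = 40

40


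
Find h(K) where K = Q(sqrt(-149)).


K = Q(sqrt(-149)). d mod 4 = 3, so D = disc(K) = 4d = -596
h(K) equals the number of primitive reduced positive-definite forms (a, b, c) = a*x^2 + b*x*y + c*y^2 with b^2 - 4ac = D,
where reduced means |b| <= a <= c, with b >= 0 whenever |b| = a or a = c, and primitive means gcd(a, b, c) = 1.
Reduced forces 3a^2 <= |D| = 596, so 1 <= a <= 14; b must have the parity of D, and c = (b^2 - D)/(4a) must be an integer >= a.
Enumerate a = 1..14, b in [-a, a]:
  a=1: (1, 0, 149)  [1]
  a=2: (2, 2, 75)  [1]
  a=3: (3, -2, 50), (3, 2, 50)  [2]
  a=4: none
  a=5: (5, -2, 30), (5, 2, 30)  [2]
  a=6: (6, -2, 25), (6, 2, 25)  [2]
  a=7..8: none
  a=9: (9, -4, 17), (9, 4, 17)  [2]
  a=10: (10, -2, 15), (10, 2, 15)  [2]
  a=11: (11, -8, 15), (11, 8, 15)  [2]
  a=12..14: none
Total reduced forms: 1 + 1 + 2 + 2 + 2 + 2 + 2 + 2 = 14
h = 14

14


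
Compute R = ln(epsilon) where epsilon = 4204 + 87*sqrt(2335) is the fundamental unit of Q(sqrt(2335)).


epsilon = 4204 + 87*sqrt(2335)
= 8407.9999
R = ln(8407.9999)
= 9.0369

9.0369


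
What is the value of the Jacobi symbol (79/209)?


Compute (79/209) via quadratic reciprocity:
  reciprocity: (79/209) -> +(209/79)
  reduce: (51/79)
  reciprocity: (51/79) -> -(79/51)
  reduce: (28/51)
  pull out 2: (2/51) = -1  (since 51 mod 8 = 3)
  pull out 2: (2/51) = -1  (since 51 mod 8 = 3)
  reciprocity: (7/51) -> -(51/7)
  reduce: (2/7)
  pull out 2: (2/7) = +1  (since 7 mod 8 = 7)
  (1/7) = 1
Product of signs = 1

1


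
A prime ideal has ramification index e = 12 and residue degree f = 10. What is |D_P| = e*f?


|D_P| = e * f
= 12 * 10
= 120

120


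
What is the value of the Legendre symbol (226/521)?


p = 521 is prime, so compute (226/521) with the reciprocity algorithm (Jacobi-symbol steps: pull out 2s via (2/n), flip via reciprocity, reduce):
  pull out 2: (2/521) = +1  (since 521 mod 8 = 1)
  reciprocity: (113/521) -> +(521/113)
  reduce: (69/113)
  reciprocity: (69/113) -> +(113/69)
  reduce: (44/69)
  pull out 2: (2/69) = -1  (since 69 mod 8 = 5)
  pull out 2: (2/69) = -1  (since 69 mod 8 = 5)
  reciprocity: (11/69) -> +(69/11)
  reduce: (3/11)
  reciprocity: (3/11) -> -(11/3)
  reduce: (2/3)
  pull out 2: (2/3) = -1  (since 3 mod 8 = 3)
  (1/3) = 1
Product of signs = 1
(226/521) = 1

1


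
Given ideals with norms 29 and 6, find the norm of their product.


N(IJ) = N(I) * N(J)
= 29 * 6
= 174

174


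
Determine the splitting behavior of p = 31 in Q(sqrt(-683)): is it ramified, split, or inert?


K = Q(sqrt(-683)). Since d mod 4 = 1, disc(K) = -683.
Check p | disc: -683 mod 31 = 30.
p does not divide disc. Compute Legendre symbol (d/p):
30^((31-1)/2) mod 31 = -1
(d/p) = -1, so p is inert: (p) stays prime with e=1, f=2, g=1.
Therefore p is inert.

inert


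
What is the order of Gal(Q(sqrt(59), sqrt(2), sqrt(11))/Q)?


The 3 square roots of distinct primes are multiplicatively independent over Q,
so [K:Q] = 2^3 and Gal(K/Q) is isomorphic to (Z/2Z)^3.
|Gal| = 2^3 = 8

8


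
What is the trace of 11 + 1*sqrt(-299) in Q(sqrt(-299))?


Tr(a + b*sqrt(d)) = (a + b*sqrt(d)) + (a - b*sqrt(d)) = 2a
= 2 * (11)
= 22

22


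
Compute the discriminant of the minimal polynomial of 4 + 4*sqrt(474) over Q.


The element 4 + 4*sqrt(474) has minimal polynomial:
x^2 - 8*x - 7568
Discriminant = (-8)^2 - 4*(-7568)
= 64 + 30272
= 30336

30336


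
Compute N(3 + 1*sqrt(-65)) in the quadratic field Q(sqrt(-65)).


N(a + b*sqrt(d)) = a^2 - d*b^2
= (3)^2 - (-65)*(1)^2
= 9 + 65
= 74

74


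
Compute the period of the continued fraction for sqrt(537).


Run the CF algorithm for sqrt(537).
a_0 = floor(sqrt(537)) = 23; set m_0=0, q_0=1.
Recurrence: m' = q*a - m,  q' = (d - m'^2)/q,  a' = floor((a_0 + m')/q').
  step 1: m=23, q=8, a=5
  step 2: m=17, q=31, a=1
  step 3: m=14, q=11, a=3
  step 4: m=19, q=16, a=2
  step 5: m=13, q=23, a=1
  step 6: m=10, q=19, a=1
  step 7: m=9, q=24, a=1
  step 8: m=15, q=13, a=2
  step 9: m=11, q=32, a=1
  step 10: m=21, q=3, a=14
  step 11: m=21, q=32, a=1
  step 12: m=11, q=13, a=2
  step 13: m=15, q=24, a=1
  step 14: m=9, q=19, a=1
  step 15: m=10, q=23, a=1
  step 16: m=13, q=16, a=2
  step 17: m=19, q=11, a=3
  step 18: m=14, q=31, a=1
  step 19: m=17, q=8, a=5
  step 20: m=23, q=1, a=46
a_20 = 2*a_0 = 46, so the period closes here.
sqrt(537) = [23; 5, 1, 3, 2, 1, 1, 1, 2, 1, 14, 1, 2, 1, 1, 1, 2, 3, 1, 5, 46]
Period length = 20

20


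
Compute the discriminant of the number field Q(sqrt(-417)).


For K = Q(sqrt(d)) with d squarefree: disc(K) = d if d = 1 mod 4, and disc(K) = 4d if d = 2 or 3 mod 4.
Here d = -417, and d mod 4 = 3.
d = 3 mod 4, not 1 (O_K = Z[sqrt(d)]), so disc(K) = 4d = 4 * (-417) = -1668

-1668


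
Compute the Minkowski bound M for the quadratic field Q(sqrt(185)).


d = 185, d mod 4 = 1, so disc(K) = d = 185; |disc(K)| = 185
Real quadratic field, so n = 2, s = r2 = 0, r1 = 2
M = (n!/n^n) * (4/pi)^s * sqrt(|disc(K)|) = (2!/2^2) * (4/pi)^0 * sqrt(185)
= 0.5 * 1.000000 * 13.601471
= 6.8007

6.8007


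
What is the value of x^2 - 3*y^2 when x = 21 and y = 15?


x^2 - d*y^2
= 21^2 - 3*15^2
= 441 - 675
= -234

-234


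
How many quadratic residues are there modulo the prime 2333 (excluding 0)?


For prime p, the number of non-zero quadratic residues is (p-1)/2.
= (2333-1)/2
= 1166

1166


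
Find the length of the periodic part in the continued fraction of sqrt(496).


Run the CF algorithm for sqrt(496).
a_0 = floor(sqrt(496)) = 22; set m_0=0, q_0=1.
Recurrence: m' = q*a - m,  q' = (d - m'^2)/q,  a' = floor((a_0 + m')/q').
  step 1: m=22, q=12, a=3
  step 2: m=14, q=25, a=1
  step 3: m=11, q=15, a=2
  step 4: m=19, q=9, a=4
  step 5: m=17, q=23, a=1
  step 6: m=6, q=20, a=1
  step 7: m=14, q=15, a=2
  step 8: m=16, q=16, a=2
  step 9: m=16, q=15, a=2
  step 10: m=14, q=20, a=1
  step 11: m=6, q=23, a=1
  step 12: m=17, q=9, a=4
  step 13: m=19, q=15, a=2
  step 14: m=11, q=25, a=1
  step 15: m=14, q=12, a=3
  step 16: m=22, q=1, a=44
a_16 = 2*a_0 = 44, so the period closes here.
sqrt(496) = [22; 3, 1, 2, 4, 1, 1, 2, 2, 2, 1, 1, 4, 2, 1, 3, 44]
Period length = 16

16


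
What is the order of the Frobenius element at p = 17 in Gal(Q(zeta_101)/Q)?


The Frobenius at p in Gal(Q(zeta_n)/Q) = (Z/nZ)* is the class of p, so its order is ord_101(17), the smallest k >= 1 with 17^k = 1 mod 101.
n = 101 = 101, phi(101) = 100; the order divides phi(n).
Divisors of 100: 1, 2, 4, 5, 10, 20, 25, 50, 100
Repeated squaring mod 101: 17^1 = 17, 17^2 = 87, 17^4 = 95, 17^8 = 36, 17^16 = 84, 17^32 = 87, 17^64 = 95
Test divisors in increasing order:
  k=1: 17^1 = 17 mod 101
  k=2: 17^2 = 87 mod 101
  k=4: 17^4 = 95 mod 101
  k=5: 17^5 = 95 * 17 = 100 mod 101
  k=10: 17^10 = 36 * 87 = 1 mod 101  <- first divisor giving 1
Order = 10

10


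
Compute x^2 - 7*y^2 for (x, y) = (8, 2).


x^2 - d*y^2
= 8^2 - 7*2^2
= 64 - 28
= 36

36


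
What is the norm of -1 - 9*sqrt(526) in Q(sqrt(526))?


N(a + b*sqrt(d)) = a^2 - d*b^2
= (-1)^2 - (526)*(-9)^2
= 1 - 42606
= -42605

-42605


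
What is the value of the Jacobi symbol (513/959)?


Compute (513/959) via quadratic reciprocity:
  reciprocity: (513/959) -> +(959/513)
  reduce: (446/513)
  pull out 2: (2/513) = +1  (since 513 mod 8 = 1)
  reciprocity: (223/513) -> +(513/223)
  reduce: (67/223)
  reciprocity: (67/223) -> -(223/67)
  reduce: (22/67)
  pull out 2: (2/67) = -1  (since 67 mod 8 = 3)
  reciprocity: (11/67) -> -(67/11)
  reduce: (1/11)
  (1/11) = 1
Product of signs = -1

-1


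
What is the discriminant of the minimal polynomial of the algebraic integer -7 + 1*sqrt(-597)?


The element -7 + 1*sqrt(-597) has minimal polynomial:
x^2 + 14*x + 646
Discriminant = (14)^2 - 4*(646)
= 196 - 2584
= -2388

-2388


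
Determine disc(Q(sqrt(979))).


For K = Q(sqrt(d)) with d squarefree: disc(K) = d if d = 1 mod 4, and disc(K) = 4d if d = 2 or 3 mod 4.
Here d = 979, and d mod 4 = 3.
d = 3 mod 4, not 1 (O_K = Z[sqrt(d)]), so disc(K) = 4d = 4 * (979) = 3916

3916


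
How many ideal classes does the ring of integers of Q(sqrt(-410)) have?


K = Q(sqrt(-410)). d mod 4 = 2, so D = disc(K) = 4d = -1640
h(K) equals the number of primitive reduced positive-definite forms (a, b, c) = a*x^2 + b*x*y + c*y^2 with b^2 - 4ac = D,
where reduced means |b| <= a <= c, with b >= 0 whenever |b| = a or a = c, and primitive means gcd(a, b, c) = 1.
Reduced forces 3a^2 <= |D| = 1640, so 1 <= a <= 23; b must have the parity of D, and c = (b^2 - D)/(4a) must be an integer >= a.
Enumerate a = 1..23, b in [-a, a]:
  a=1: (1, 0, 410)  [1]
  a=2: (2, 0, 205)  [1]
  a=3: (3, -2, 137), (3, 2, 137)  [2]
  a=4: none
  a=5: (5, 0, 82)  [1]
  a=6: (6, -4, 69), (6, 4, 69)  [2]
  a=7..8: none
  a=9: (9, -4, 46), (9, 4, 46)  [2]
  a=10: (10, 0, 41)  [1]
  a=11..14: none
  a=15: (15, -10, 29), (15, 10, 29)  [2]
  a=16: none
  a=17: (17, -14, 27), (17, 14, 27)  [2]
  a=18: (18, -4, 23), (18, 4, 23)  [2]
  a=19..23: none
Total reduced forms: 1 + 1 + 2 + 1 + 2 + 2 + 1 + 2 + 2 + 2 = 16
h = 16

16


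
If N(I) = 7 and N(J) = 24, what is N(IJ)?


N(IJ) = N(I) * N(J)
= 7 * 24
= 168

168


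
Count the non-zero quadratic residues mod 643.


For prime p, the number of non-zero quadratic residues is (p-1)/2.
= (643-1)/2
= 321

321


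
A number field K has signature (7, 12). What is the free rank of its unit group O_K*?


By Dirichlet's unit theorem:
rank = r1 + r2 - 1
= 7 + 12 - 1
= 18

18


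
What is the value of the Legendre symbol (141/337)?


p = 337 is prime, so compute (141/337) with the reciprocity algorithm (Jacobi-symbol steps: pull out 2s via (2/n), flip via reciprocity, reduce):
  reciprocity: (141/337) -> +(337/141)
  reduce: (55/141)
  reciprocity: (55/141) -> +(141/55)
  reduce: (31/55)
  reciprocity: (31/55) -> -(55/31)
  reduce: (24/31)
  pull out 2: (2/31) = +1  (since 31 mod 8 = 7)
  pull out 2: (2/31) = +1  (since 31 mod 8 = 7)
  pull out 2: (2/31) = +1  (since 31 mod 8 = 7)
  reciprocity: (3/31) -> -(31/3)
  reduce: (1/3)
  (1/3) = 1
Product of signs = 1
(141/337) = 1

1


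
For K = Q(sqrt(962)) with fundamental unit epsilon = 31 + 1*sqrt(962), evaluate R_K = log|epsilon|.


epsilon = 31 + 1*sqrt(962)
= 62.0161
R = ln(62.0161)
= 4.1274

4.1274


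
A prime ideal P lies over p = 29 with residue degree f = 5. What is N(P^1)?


N(P^a) = p^(a*f)
= 29^(1*5)
= 29^5
= 20511149

20511149


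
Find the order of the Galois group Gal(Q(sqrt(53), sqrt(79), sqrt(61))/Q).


The 3 square roots of distinct primes are multiplicatively independent over Q,
so [K:Q] = 2^3 and Gal(K/Q) is isomorphic to (Z/2Z)^3.
|Gal| = 2^3 = 8

8


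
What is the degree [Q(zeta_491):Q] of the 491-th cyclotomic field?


The degree equals Euler's totient phi(491).
491 = 491
phi(491) = 490

490


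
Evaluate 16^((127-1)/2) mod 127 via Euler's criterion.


p = 127 is prime and the exponent is (p-1)/2 = 63, so by Euler's criterion 16^63 = (16/127) = +1 or -1 mod 127.
Compute by square-and-multiply:
  63 = 32 + 16 + 8 + 4 + 2 + 1 (binary 111111)
  Repeated squaring mod 127: 16^1 = 16, 16^2 = 2, 16^4 = 4, 16^8 = 16, 16^16 = 2, 16^32 = 4
  16^63 = 16^32 * 16^16 * 16^8 * 16^4 * 16^2 * 16^1 = 4 * 2 * 16 * 4 * 2 * 16 mod 127
    4 * 2 = 8 = 8 mod 127
    8 * 16 = 128 = 1 mod 127
    1 * 4 = 4 = 4 mod 127
    4 * 2 = 8 = 8 mod 127
    8 * 16 = 128 = 1 mod 127
  16^63 = 1 mod 127
Result 1: 16 is a quadratic residue mod 127.
16^63 mod 127 = 1

1


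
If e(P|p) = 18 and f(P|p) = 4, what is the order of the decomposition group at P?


|D_P| = e * f
= 18 * 4
= 72

72


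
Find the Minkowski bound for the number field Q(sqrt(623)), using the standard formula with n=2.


d = 623, d mod 4 = 3, so disc(K) = 4d = 2492; |disc(K)| = 2492
Real quadratic field, so n = 2, s = r2 = 0, r1 = 2
M = (n!/n^n) * (4/pi)^s * sqrt(|disc(K)|) = (2!/2^2) * (4/pi)^0 * sqrt(2492)
= 0.5 * 1.000000 * 49.919936
= 24.9600

24.9600


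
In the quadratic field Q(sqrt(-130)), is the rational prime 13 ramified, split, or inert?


K = Q(sqrt(-130)). Since d mod 4 = 2, disc(K) = -520.
Check p | disc: -520 mod 13 = 0.
p divides disc, so p ramifies: (p) = P^2 with e=2, f=1, g=1.
Therefore p is ramified.

ramified


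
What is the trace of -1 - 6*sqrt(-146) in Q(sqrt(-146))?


Tr(a + b*sqrt(d)) = (a + b*sqrt(d)) + (a - b*sqrt(d)) = 2a
= 2 * (-1)
= -2

-2


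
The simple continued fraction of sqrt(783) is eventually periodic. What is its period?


Run the CF algorithm for sqrt(783).
a_0 = floor(sqrt(783)) = 27; set m_0=0, q_0=1.
Recurrence: m' = q*a - m,  q' = (d - m'^2)/q,  a' = floor((a_0 + m')/q').
  step 1: m=27, q=54, a=1
  step 2: m=27, q=1, a=54
a_2 = 2*a_0 = 54, so the period closes here.
sqrt(783) = [27; 1, 54]
Period length = 2

2


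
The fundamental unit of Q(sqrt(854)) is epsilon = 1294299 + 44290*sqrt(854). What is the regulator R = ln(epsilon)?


epsilon = 1294299 + 44290*sqrt(854)
= 2.5886e+06
R = ln(2.5886e+06)
= 14.7666

14.7666


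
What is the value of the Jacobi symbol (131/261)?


Compute (131/261) via quadratic reciprocity:
  reciprocity: (131/261) -> +(261/131)
  reduce: (130/131)
  pull out 2: (2/131) = -1  (since 131 mod 8 = 3)
  reciprocity: (65/131) -> +(131/65)
  reduce: (1/65)
  (1/65) = 1
Product of signs = -1

-1


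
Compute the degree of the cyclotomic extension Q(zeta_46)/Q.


The degree equals Euler's totient phi(46).
46 = 2 * 23
phi(46) = 22

22


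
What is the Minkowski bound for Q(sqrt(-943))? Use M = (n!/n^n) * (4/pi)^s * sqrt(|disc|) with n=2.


d = -943, d mod 4 = 1, so disc(K) = d = -943; |disc(K)| = 943
Imaginary quadratic field, so n = 2, s = r2 = 1, r1 = 0
M = (n!/n^n) * (4/pi)^s * sqrt(|disc(K)|) = (2!/2^2) * (4/pi)^1 * sqrt(943)
= 0.5 * 1.273240 * 30.708305
= 19.5495

19.5495


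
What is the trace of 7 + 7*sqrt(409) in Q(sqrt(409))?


Tr(a + b*sqrt(d)) = (a + b*sqrt(d)) + (a - b*sqrt(d)) = 2a
= 2 * (7)
= 14

14


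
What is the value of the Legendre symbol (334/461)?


p = 461 is prime, so compute (334/461) with the reciprocity algorithm (Jacobi-symbol steps: pull out 2s via (2/n), flip via reciprocity, reduce):
  pull out 2: (2/461) = -1  (since 461 mod 8 = 5)
  reciprocity: (167/461) -> +(461/167)
  reduce: (127/167)
  reciprocity: (127/167) -> -(167/127)
  reduce: (40/127)
  pull out 2: (2/127) = +1  (since 127 mod 8 = 7)
  pull out 2: (2/127) = +1  (since 127 mod 8 = 7)
  pull out 2: (2/127) = +1  (since 127 mod 8 = 7)
  reciprocity: (5/127) -> +(127/5)
  reduce: (2/5)
  pull out 2: (2/5) = -1  (since 5 mod 8 = 5)
  (1/5) = 1
Product of signs = -1
(334/461) = -1

-1


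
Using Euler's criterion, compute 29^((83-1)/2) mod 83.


p = 83 is prime and the exponent is (p-1)/2 = 41, so by Euler's criterion 29^41 = (29/83) = +1 or -1 mod 83.
Compute by square-and-multiply:
  41 = 32 + 8 + 1 (binary 101001)
  Repeated squaring mod 83: 29^1 = 29, 29^2 = 11, 29^4 = 38, 29^8 = 33, 29^16 = 10, 29^32 = 17
  29^41 = 29^32 * 29^8 * 29^1 = 17 * 33 * 29 mod 83
    17 * 33 = 561 = 63 mod 83
    63 * 29 = 1827 = 1 mod 83
  29^41 = 1 mod 83
Result 1: 29 is a quadratic residue mod 83.
29^41 mod 83 = 1

1


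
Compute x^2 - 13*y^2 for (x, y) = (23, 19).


x^2 - d*y^2
= 23^2 - 13*19^2
= 529 - 4693
= -4164

-4164


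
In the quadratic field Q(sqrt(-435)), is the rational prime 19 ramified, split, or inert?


K = Q(sqrt(-435)). Since d mod 4 = 1, disc(K) = -435.
Check p | disc: -435 mod 19 = 2.
p does not divide disc. Compute Legendre symbol (d/p):
2^((19-1)/2) mod 19 = -1
(d/p) = -1, so p is inert: (p) stays prime with e=1, f=2, g=1.
Therefore p is inert.

inert


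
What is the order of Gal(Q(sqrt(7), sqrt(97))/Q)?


The 2 square roots of distinct primes are multiplicatively independent over Q,
so [K:Q] = 2^2 and Gal(K/Q) is isomorphic to (Z/2Z)^2.
|Gal| = 2^2 = 4

4


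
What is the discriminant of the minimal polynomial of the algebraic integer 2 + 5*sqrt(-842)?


The element 2 + 5*sqrt(-842) has minimal polynomial:
x^2 - 4*x + 21054
Discriminant = (-4)^2 - 4*(21054)
= 16 - 84216
= -84200

-84200


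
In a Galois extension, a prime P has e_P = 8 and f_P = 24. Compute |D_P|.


|D_P| = e * f
= 8 * 24
= 192

192


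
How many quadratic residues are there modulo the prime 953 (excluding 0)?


For prime p, the number of non-zero quadratic residues is (p-1)/2.
= (953-1)/2
= 476

476


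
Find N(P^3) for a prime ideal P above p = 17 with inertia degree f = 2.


N(P^a) = p^(a*f)
= 17^(3*2)
= 17^6
= 24137569

24137569


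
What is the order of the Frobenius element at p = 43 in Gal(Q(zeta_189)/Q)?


The Frobenius at p in Gal(Q(zeta_n)/Q) = (Z/nZ)* is the class of p, so its order is ord_189(43), the smallest k >= 1 with 43^k = 1 mod 189.
n = 189 = 3^3 * 7, phi(189) = 108; the order divides phi(n).
Divisors of 108: 1, 2, 3, 4, 6, 9, 12, 18, 27, 36, 54, 108
Repeated squaring mod 189: 43^1 = 43, 43^2 = 148, 43^4 = 169, 43^8 = 22, 43^16 = 106, 43^32 = 85, 43^64 = 43
Test divisors in increasing order:
  k=1: 43^1 = 43 mod 189
  k=2: 43^2 = 148 mod 189
  k=3: 43^3 = 148 * 43 = 127 mod 189
  k=4: 43^4 = 169 mod 189
  k=6: 43^6 = 169 * 148 = 64 mod 189
  k=9: 43^9 = 22 * 43 = 1 mod 189  <- first divisor giving 1
Order = 9

9


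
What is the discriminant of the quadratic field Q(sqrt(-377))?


For K = Q(sqrt(d)) with d squarefree: disc(K) = d if d = 1 mod 4, and disc(K) = 4d if d = 2 or 3 mod 4.
Here d = -377, and d mod 4 = 3.
d = 3 mod 4, not 1 (O_K = Z[sqrt(d)]), so disc(K) = 4d = 4 * (-377) = -1508

-1508


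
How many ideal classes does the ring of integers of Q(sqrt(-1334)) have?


K = Q(sqrt(-1334)). d mod 4 = 2, so D = disc(K) = 4d = -5336
h(K) equals the number of primitive reduced positive-definite forms (a, b, c) = a*x^2 + b*x*y + c*y^2 with b^2 - 4ac = D,
where reduced means |b| <= a <= c, with b >= 0 whenever |b| = a or a = c, and primitive means gcd(a, b, c) = 1.
Reduced forces 3a^2 <= |D| = 5336, so 1 <= a <= 42; b must have the parity of D, and c = (b^2 - D)/(4a) must be an integer >= a.
Enumerate a = 1..42, b in [-a, a]:
  a=1: (1, 0, 1334)  [1]
  a=2: (2, 0, 667)  [1]
  a=3: (3, -2, 445), (3, 2, 445)  [2]
  a=4: none
  a=5: (5, -2, 267), (5, 2, 267)  [2]
  a=6: (6, -4, 223), (6, 4, 223)  [2]
  a=7..8: none
  a=9: (9, -8, 150), (9, 8, 150)  [2]
  a=10: (10, -8, 135), (10, 8, 135)  [2]
  a=11..14: none
  a=15: (15, -8, 90), (15, -2, 89), (15, 2, 89), (15, 8, 90)  [4]
  a=16: none
  a=17: (17, -6, 79), (17, 6, 79)  [2]
  a=18: (18, -8, 75), (18, 8, 75)  [2]
  a=19..22: none
  a=23: (23, 0, 58)  [1]
  a=24: none
  a=25: (25, -8, 54), (25, 8, 54)  [2]
  a=26: none
  a=27: (27, -8, 50), (27, 8, 50)  [2]
  a=28: none
  a=29: (29, 0, 46)  [1]
  a=30: (30, -28, 51), (30, -8, 45), (30, 8, 45), (30, 28, 51)  [4]
  a=31..33: none
  a=34: (34, -28, 45), (34, 28, 45)  [2]
  a=35..42: none
Total reduced forms: 1 + 1 + 2 + 2 + 2 + 2 + 2 + 4 + 2 + 2 + 1 + 2 + 2 + 1 + 4 + 2 = 32
h = 32

32
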